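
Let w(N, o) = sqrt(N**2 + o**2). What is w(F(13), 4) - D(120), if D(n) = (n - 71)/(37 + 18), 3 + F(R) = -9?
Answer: -49/55 + 4*sqrt(10) ≈ 11.758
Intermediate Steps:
F(R) = -12 (F(R) = -3 - 9 = -12)
D(n) = -71/55 + n/55 (D(n) = (-71 + n)/55 = (-71 + n)*(1/55) = -71/55 + n/55)
w(F(13), 4) - D(120) = sqrt((-12)**2 + 4**2) - (-71/55 + (1/55)*120) = sqrt(144 + 16) - (-71/55 + 24/11) = sqrt(160) - 1*49/55 = 4*sqrt(10) - 49/55 = -49/55 + 4*sqrt(10)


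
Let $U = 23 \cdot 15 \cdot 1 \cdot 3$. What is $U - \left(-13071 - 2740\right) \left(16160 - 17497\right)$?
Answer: $-21138272$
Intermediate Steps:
$U = 1035$ ($U = 345 \cdot 3 = 1035$)
$U - \left(-13071 - 2740\right) \left(16160 - 17497\right) = 1035 - \left(-13071 - 2740\right) \left(16160 - 17497\right) = 1035 - \left(-15811\right) \left(-1337\right) = 1035 - 21139307 = -21138272$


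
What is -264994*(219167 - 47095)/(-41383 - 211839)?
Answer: 22799023784/126611 ≈ 1.8007e+5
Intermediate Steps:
-264994*(219167 - 47095)/(-41383 - 211839) = -264994/((-253222/172072)) = -264994/((-253222*1/172072)) = -264994/(-126611/86036) = -264994*(-86036/126611) = 22799023784/126611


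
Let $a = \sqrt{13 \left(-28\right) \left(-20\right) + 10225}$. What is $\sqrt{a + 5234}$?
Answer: $\sqrt{5234 + 3 \sqrt{1945}} \approx 73.255$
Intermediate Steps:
$a = 3 \sqrt{1945}$ ($a = \sqrt{\left(-364\right) \left(-20\right) + 10225} = \sqrt{7280 + 10225} = \sqrt{17505} = 3 \sqrt{1945} \approx 132.31$)
$\sqrt{a + 5234} = \sqrt{3 \sqrt{1945} + 5234} = \sqrt{5234 + 3 \sqrt{1945}}$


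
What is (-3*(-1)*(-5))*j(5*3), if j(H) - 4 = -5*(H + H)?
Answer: 2190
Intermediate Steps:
j(H) = 4 - 10*H (j(H) = 4 - 5*(H + H) = 4 - 10*H)
(-3*(-1)*(-5))*j(5*3) = (-3*(-1)*(-5))*(4 - 50*3) = (3*(-5))*(4 - 10*15) = -15*(4 - 150) = -15*(-146) = 2190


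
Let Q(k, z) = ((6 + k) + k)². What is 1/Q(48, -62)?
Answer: 1/10404 ≈ 9.6117e-5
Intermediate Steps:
Q(k, z) = (6 + 2*k)²
1/Q(48, -62) = 1/(4*(3 + 48)²) = 1/(4*51²) = 1/(4*2601) = 1/10404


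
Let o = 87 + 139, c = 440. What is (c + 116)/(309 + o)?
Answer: 556/535 ≈ 1.0393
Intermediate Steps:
o = 226
(c + 116)/(309 + o) = (440 + 116)/(309 + 226) = 556/535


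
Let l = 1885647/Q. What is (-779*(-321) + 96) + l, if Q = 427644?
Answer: 35659723489/142548 ≈ 2.5016e+5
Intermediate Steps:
l = 628549/142548 (l = 1885647/427644 = 1885647*(1/427644) = 628549/142548 ≈ 4.4094)
(-779*(-321) + 96) + l = (-779*(-321) + 96) + 628549/142548 = (250059 + 96) + 628549/142548 = 250155 + 628549/142548 = 35659723489/142548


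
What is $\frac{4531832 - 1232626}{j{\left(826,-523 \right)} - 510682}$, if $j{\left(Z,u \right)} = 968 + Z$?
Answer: $- \frac{1649603}{254444} \approx -6.4832$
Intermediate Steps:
$\frac{4531832 - 1232626}{j{\left(826,-523 \right)} - 510682} = \frac{4531832 - 1232626}{\left(968 + 826\right) - 510682} = \frac{3299206}{1794 - 510682} = \frac{3299206}{-508888} = 3299206 \left(- \frac{1}{508888}\right) = - \frac{1649603}{254444}$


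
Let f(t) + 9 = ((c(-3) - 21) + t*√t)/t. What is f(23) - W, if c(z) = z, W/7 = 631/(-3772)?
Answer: -33467/3772 + √23 ≈ -4.0767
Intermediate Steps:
W = -4417/3772 (W = 7*(631/(-3772)) = 7*(631*(-1/3772)) = 7*(-631/3772) = -4417/3772 ≈ -1.1710)
f(t) = -9 + (-24 + t^(3/2))/t (f(t) = -9 + ((-3 - 21) + t*√t)/t = -9 + (-24 + t^(3/2))/t)
f(23) - W = (-9 + √23 - 24/23) - 1*(-4417/3772) = (-9 + √23 - 24*1/23) + 4417/3772 = (-9 + √23 - 24/23) + 4417/3772 = (-231/23 + √23) + 4417/3772 = -33467/3772 + √23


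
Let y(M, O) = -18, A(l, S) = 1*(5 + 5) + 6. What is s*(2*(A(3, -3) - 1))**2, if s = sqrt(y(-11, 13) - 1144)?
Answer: 900*I*sqrt(1162) ≈ 30679.0*I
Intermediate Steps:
A(l, S) = 16 (A(l, S) = 1*10 + 6 = 10 + 6 = 16)
s = I*sqrt(1162) (s = sqrt(-18 - 1144) = sqrt(-1162) = I*sqrt(1162) ≈ 34.088*I)
s*(2*(A(3, -3) - 1))**2 = (I*sqrt(1162))*(2*(16 - 1))**2 = (I*sqrt(1162))*(2*15)**2 = (I*sqrt(1162))*30**2 = (I*sqrt(1162))*900 = 900*I*sqrt(1162)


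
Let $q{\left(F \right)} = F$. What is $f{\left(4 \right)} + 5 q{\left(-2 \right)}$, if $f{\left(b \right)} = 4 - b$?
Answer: $-10$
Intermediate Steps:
$f{\left(4 \right)} + 5 q{\left(-2 \right)} = \left(4 - 4\right) + 5 \left(-2\right) = \left(4 - 4\right) - 10 = 0 - 10 = -10$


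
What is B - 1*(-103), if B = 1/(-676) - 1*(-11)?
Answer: 77063/676 ≈ 114.00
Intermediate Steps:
B = 7435/676 (B = -1/676 + 11 = 7435/676 ≈ 10.999)
B - 1*(-103) = 7435/676 - 1*(-103) = 7435/676 + 103 = 77063/676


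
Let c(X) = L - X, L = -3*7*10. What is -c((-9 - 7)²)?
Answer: 466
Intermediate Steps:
L = -210 (L = -21*10 = -210)
c(X) = -210 - X
-c((-9 - 7)²) = -(-210 - (-9 - 7)²) = -(-210 - 1*(-16)²) = -(-210 - 1*256) = -(-210 - 256) = -1*(-466) = 466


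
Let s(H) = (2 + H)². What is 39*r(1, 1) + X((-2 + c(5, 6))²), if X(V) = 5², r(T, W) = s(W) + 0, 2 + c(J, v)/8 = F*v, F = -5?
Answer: 376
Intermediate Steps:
c(J, v) = -16 - 40*v (c(J, v) = -16 + 8*(-5*v) = -16 - 40*v)
r(T, W) = (2 + W)² (r(T, W) = (2 + W)² + 0 = (2 + W)²)
X(V) = 25
39*r(1, 1) + X((-2 + c(5, 6))²) = 39*(2 + 1)² + 25 = 39*3² + 25 = 39*9 + 25 = 351 + 25 = 376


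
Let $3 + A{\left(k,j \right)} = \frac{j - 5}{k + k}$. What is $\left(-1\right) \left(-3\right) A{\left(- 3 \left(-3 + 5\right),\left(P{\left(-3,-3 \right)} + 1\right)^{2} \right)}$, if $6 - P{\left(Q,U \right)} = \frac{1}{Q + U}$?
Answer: $- \frac{2965}{144} \approx -20.59$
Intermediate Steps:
$P{\left(Q,U \right)} = 6 - \frac{1}{Q + U}$
$A{\left(k,j \right)} = -3 + \frac{-5 + j}{2 k}$ ($A{\left(k,j \right)} = -3 + \frac{j - 5}{k + k} = -3 + \frac{-5 + j}{2 k}$)
$\left(-1\right) \left(-3\right) A{\left(- 3 \left(-3 + 5\right),\left(P{\left(-3,-3 \right)} + 1\right)^{2} \right)} = \left(-1\right) \left(-3\right) \frac{-5 + \left(\frac{-1 + 6 \left(-3\right) + 6 \left(-3\right)}{-3 - 3} + 1\right)^{2} - 6 \left(- 3 \left(-3 + 5\right)\right)}{2 \left(- 3 \left(-3 + 5\right)\right)} = 3 \frac{-5 + \left(\frac{-1 - 18 - 18}{-6} + 1\right)^{2} - 6 \left(\left(-3\right) 2\right)}{2 \left(\left(-3\right) 2\right)} = 3 \frac{-5 + \left(\left(- \frac{1}{6}\right) \left(-37\right) + 1\right)^{2} - -36}{2 \left(-6\right)} = 3 \cdot \frac{1}{2} \left(- \frac{1}{6}\right) \left(-5 + \left(\frac{37}{6} + 1\right)^{2} + 36\right) = 3 \cdot \frac{1}{2} \left(- \frac{1}{6}\right) \left(-5 + \left(\frac{43}{6}\right)^{2} + 36\right) = 3 \cdot \frac{1}{2} \left(- \frac{1}{6}\right) \left(-5 + \frac{1849}{36} + 36\right) = 3 \cdot \frac{1}{2} \left(- \frac{1}{6}\right) \frac{2965}{36} = 3 \left(- \frac{2965}{432}\right) = - \frac{2965}{144}$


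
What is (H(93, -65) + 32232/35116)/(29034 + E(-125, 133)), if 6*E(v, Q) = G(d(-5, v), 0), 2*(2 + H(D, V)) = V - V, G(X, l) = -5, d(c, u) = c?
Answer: -57000/1529293021 ≈ -3.7272e-5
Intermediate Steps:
H(D, V) = -2 (H(D, V) = -2 + (V - V)/2 = -2 + (½)*0 = -2 + 0 = -2)
E(v, Q) = -⅚ (E(v, Q) = (⅙)*(-5) = -⅚)
(H(93, -65) + 32232/35116)/(29034 + E(-125, 133)) = (-2 + 32232/35116)/(29034 - ⅚) = (-2 + 32232*(1/35116))/(174199/6) = (-2 + 8058/8779)*(6/174199) = -9500/8779*6/174199 = -57000/1529293021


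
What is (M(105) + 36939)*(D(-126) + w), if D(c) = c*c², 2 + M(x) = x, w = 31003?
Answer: -72949514666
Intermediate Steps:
M(x) = -2 + x
D(c) = c³
(M(105) + 36939)*(D(-126) + w) = ((-2 + 105) + 36939)*((-126)³ + 31003) = (103 + 36939)*(-2000376 + 31003) = 37042*(-1969373) = -72949514666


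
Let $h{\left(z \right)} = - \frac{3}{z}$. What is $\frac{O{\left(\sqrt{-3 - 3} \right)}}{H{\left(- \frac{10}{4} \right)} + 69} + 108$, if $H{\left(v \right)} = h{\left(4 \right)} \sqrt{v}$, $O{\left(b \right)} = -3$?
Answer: $\frac{1828028}{16933} - \frac{4 i \sqrt{10}}{16933} \approx 107.96 - 0.00074701 i$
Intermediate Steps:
$H{\left(v \right)} = - \frac{3 \sqrt{v}}{4}$ ($H{\left(v \right)} = - \frac{3}{4} \sqrt{v} = \left(-3\right) \frac{1}{4} \sqrt{v} = - \frac{3 \sqrt{v}}{4}$)
$\frac{O{\left(\sqrt{-3 - 3} \right)}}{H{\left(- \frac{10}{4} \right)} + 69} + 108 = - \frac{3}{- \frac{3 \sqrt{- \frac{10}{4}}}{4} + 69} + 108 = - \frac{3}{- \frac{3 \sqrt{\left(-10\right) \frac{1}{4}}}{4} + 69} + 108 = - \frac{3}{- \frac{3 \sqrt{- \frac{5}{2}}}{4} + 69} + 108 = - \frac{3}{- \frac{3 \frac{i \sqrt{10}}{2}}{4} + 69} + 108 = - \frac{3}{- \frac{3 i \sqrt{10}}{8} + 69} + 108 = - \frac{3}{69 - \frac{3 i \sqrt{10}}{8}} + 108 = 108 - \frac{3}{69 - \frac{3 i \sqrt{10}}{8}}$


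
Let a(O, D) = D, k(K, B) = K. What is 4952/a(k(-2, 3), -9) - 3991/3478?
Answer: -17258975/31302 ≈ -551.37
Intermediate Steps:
4952/a(k(-2, 3), -9) - 3991/3478 = 4952/(-9) - 3991/3478 = 4952*(-⅑) - 3991*1/3478 = -4952/9 - 3991/3478 = -17258975/31302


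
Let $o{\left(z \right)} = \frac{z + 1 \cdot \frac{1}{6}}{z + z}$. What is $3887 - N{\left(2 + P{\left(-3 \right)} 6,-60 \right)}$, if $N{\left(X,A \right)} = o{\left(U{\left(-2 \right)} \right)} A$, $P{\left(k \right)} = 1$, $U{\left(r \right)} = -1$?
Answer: $3912$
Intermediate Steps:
$o{\left(z \right)} = \frac{\frac{1}{6} + z}{2 z}$ ($o{\left(z \right)} = \frac{z + 1 \cdot \frac{1}{6}}{2 z} = \left(z + \frac{1}{6}\right) \frac{1}{2 z} = \left(\frac{1}{6} + z\right) \frac{1}{2 z} = \frac{\frac{1}{6} + z}{2 z}$)
$N{\left(X,A \right)} = \frac{5 A}{12}$ ($N{\left(X,A \right)} = \frac{1 + 6 \left(-1\right)}{12 \left(-1\right)} A = \frac{1}{12} \left(-1\right) \left(1 - 6\right) A = \frac{1}{12} \left(-1\right) \left(-5\right) A = \frac{5 A}{12}$)
$3887 - N{\left(2 + P{\left(-3 \right)} 6,-60 \right)} = 3887 - \frac{5}{12} \left(-60\right) = 3887 - -25 = 3887 + 25 = 3912$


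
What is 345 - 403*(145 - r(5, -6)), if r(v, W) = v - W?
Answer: -53657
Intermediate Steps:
345 - 403*(145 - r(5, -6)) = 345 - 403*(145 - (5 - 1*(-6))) = 345 - 403*(145 - (5 + 6)) = 345 - 403*(145 - 1*11) = 345 - 403*(145 - 11) = 345 - 403*134 = 345 - 54002 = -53657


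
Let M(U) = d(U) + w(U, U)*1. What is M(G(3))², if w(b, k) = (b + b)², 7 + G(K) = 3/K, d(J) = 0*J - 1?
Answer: 20449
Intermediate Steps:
d(J) = -1 (d(J) = 0 - 1 = -1)
G(K) = -7 + 3/K
w(b, k) = 4*b² (w(b, k) = (2*b)² = 4*b²)
M(U) = -1 + 4*U² (M(U) = -1 + (4*U²)*1 = -1 + 4*U²)
M(G(3))² = (-1 + 4*(-7 + 3/3)²)² = (-1 + 4*(-7 + 3*(⅓))²)² = (-1 + 4*(-7 + 1)²)² = (-1 + 4*(-6)²)² = (-1 + 4*36)² = (-1 + 144)² = 143² = 20449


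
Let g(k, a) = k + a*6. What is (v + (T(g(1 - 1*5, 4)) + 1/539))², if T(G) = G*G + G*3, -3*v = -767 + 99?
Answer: 1218540015625/2614689 ≈ 4.6604e+5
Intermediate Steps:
g(k, a) = k + 6*a
v = 668/3 (v = -(-767 + 99)/3 = -⅓*(-668) = 668/3 ≈ 222.67)
T(G) = G² + 3*G
(v + (T(g(1 - 1*5, 4)) + 1/539))² = (668/3 + (((1 - 1*5) + 6*4)*(3 + ((1 - 1*5) + 6*4)) + 1/539))² = (668/3 + (((1 - 5) + 24)*(3 + ((1 - 5) + 24)) + 1/539))² = (668/3 + ((-4 + 24)*(3 + (-4 + 24)) + 1/539))² = (668/3 + (20*(3 + 20) + 1/539))² = (668/3 + (20*23 + 1/539))² = (668/3 + (460 + 1/539))² = (668/3 + 247941/539)² = (1103875/1617)² = 1218540015625/2614689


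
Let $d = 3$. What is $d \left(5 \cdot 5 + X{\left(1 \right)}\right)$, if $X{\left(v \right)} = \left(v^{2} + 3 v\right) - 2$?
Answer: $81$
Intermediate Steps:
$X{\left(v \right)} = -2 + v^{2} + 3 v$
$d \left(5 \cdot 5 + X{\left(1 \right)}\right) = 3 \left(5 \cdot 5 + \left(-2 + 1^{2} + 3 \cdot 1\right)\right) = 3 \left(25 + \left(-2 + 1 + 3\right)\right) = 3 \left(25 + 2\right) = 3 \cdot 27 = 81$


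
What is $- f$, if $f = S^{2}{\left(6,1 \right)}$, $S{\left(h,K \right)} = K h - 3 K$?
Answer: $-9$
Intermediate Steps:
$S{\left(h,K \right)} = - 3 K + K h$
$f = 9$ ($f = \left(1 \left(-3 + 6\right)\right)^{2} = \left(1 \cdot 3\right)^{2} = 3^{2} = 9$)
$- f = \left(-1\right) 9 = -9$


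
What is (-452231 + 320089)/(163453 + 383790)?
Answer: -132142/547243 ≈ -0.24147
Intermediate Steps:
(-452231 + 320089)/(163453 + 383790) = -132142/547243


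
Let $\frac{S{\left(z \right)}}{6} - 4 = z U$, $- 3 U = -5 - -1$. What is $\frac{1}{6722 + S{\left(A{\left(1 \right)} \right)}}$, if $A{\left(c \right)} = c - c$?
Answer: $\frac{1}{6746} \approx 0.00014824$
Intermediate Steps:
$A{\left(c \right)} = 0$
$U = \frac{4}{3}$ ($U = - \frac{-5 - -1}{3} = - \frac{-5 + 1}{3} = \left(- \frac{1}{3}\right) \left(-4\right) = \frac{4}{3} \approx 1.3333$)
$S{\left(z \right)} = 24 + 8 z$ ($S{\left(z \right)} = 24 + 6 z \frac{4}{3} = 24 + 6 \frac{4 z}{3} = 24 + 8 z$)
$\frac{1}{6722 + S{\left(A{\left(1 \right)} \right)}} = \frac{1}{6722 + \left(24 + 8 \cdot 0\right)} = \frac{1}{6722 + \left(24 + 0\right)} = \frac{1}{6722 + 24} = \frac{1}{6746}$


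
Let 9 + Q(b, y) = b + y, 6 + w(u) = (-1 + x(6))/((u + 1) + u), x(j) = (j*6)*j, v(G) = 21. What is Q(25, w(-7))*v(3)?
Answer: -1785/13 ≈ -137.31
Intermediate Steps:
x(j) = 6*j² (x(j) = (6*j)*j = 6*j²)
w(u) = -6 + 215/(1 + 2*u) (w(u) = -6 + (-1 + 6*6²)/((u + 1) + u) = -6 + (-1 + 6*36)/((1 + u) + u) = -6 + (-1 + 216)/(1 + 2*u) = -6 + 215/(1 + 2*u))
Q(b, y) = -9 + b + y (Q(b, y) = -9 + (b + y) = -9 + b + y)
Q(25, w(-7))*v(3) = (-9 + 25 + (209 - 12*(-7))/(1 + 2*(-7)))*21 = (-9 + 25 + (209 + 84)/(1 - 14))*21 = (-9 + 25 + 293/(-13))*21 = (-9 + 25 - 1/13*293)*21 = (-9 + 25 - 293/13)*21 = -85/13*21 = -1785/13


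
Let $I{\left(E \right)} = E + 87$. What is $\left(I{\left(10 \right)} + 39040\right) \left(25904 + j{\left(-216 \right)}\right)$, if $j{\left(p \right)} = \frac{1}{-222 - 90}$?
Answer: $\frac{316307073439}{312} \approx 1.0138 \cdot 10^{9}$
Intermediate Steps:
$j{\left(p \right)} = - \frac{1}{312}$ ($j{\left(p \right)} = \frac{1}{-312} = - \frac{1}{312}$)
$I{\left(E \right)} = 87 + E$
$\left(I{\left(10 \right)} + 39040\right) \left(25904 + j{\left(-216 \right)}\right) = \left(\left(87 + 10\right) + 39040\right) \left(25904 - \frac{1}{312}\right) = \left(97 + 39040\right) \frac{8082047}{312} = 39137 \cdot \frac{8082047}{312} = \frac{316307073439}{312}$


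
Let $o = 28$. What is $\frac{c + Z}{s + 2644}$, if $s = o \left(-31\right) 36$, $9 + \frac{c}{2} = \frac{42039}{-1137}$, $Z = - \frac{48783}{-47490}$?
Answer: $\frac{545480921}{171611700280} \approx 0.0031786$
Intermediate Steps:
$Z = \frac{16261}{15830}$ ($Z = \left(-48783\right) \left(- \frac{1}{47490}\right) = \frac{16261}{15830} \approx 1.0272$)
$c = - \frac{34848}{379}$ ($c = -18 + 2 \frac{42039}{-1137} = -18 + 2 \cdot 42039 \left(- \frac{1}{1137}\right) = -18 + 2 \left(- \frac{14013}{379}\right) = -18 - \frac{28026}{379} = - \frac{34848}{379} \approx -91.947$)
$s = -31248$ ($s = 28 \left(-31\right) 36 = \left(-868\right) 36 = -31248$)
$\frac{c + Z}{s + 2644} = \frac{- \frac{34848}{379} + \frac{16261}{15830}}{-31248 + 2644} = - \frac{545480921}{5999570 \left(-28604\right)} = \left(- \frac{545480921}{5999570}\right) \left(- \frac{1}{28604}\right) = \frac{545480921}{171611700280}$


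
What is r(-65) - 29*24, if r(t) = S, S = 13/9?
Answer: -6251/9 ≈ -694.56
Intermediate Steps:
S = 13/9 (S = 13*(1/9) = 13/9 ≈ 1.4444)
r(t) = 13/9
r(-65) - 29*24 = 13/9 - 29*24 = 13/9 - 696 = -6251/9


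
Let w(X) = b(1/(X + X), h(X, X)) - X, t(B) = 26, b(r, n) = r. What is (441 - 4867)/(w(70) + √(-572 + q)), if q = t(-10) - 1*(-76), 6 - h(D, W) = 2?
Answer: 6071852360/105232401 + 86749600*I*√470/105232401 ≈ 57.699 + 17.872*I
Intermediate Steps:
h(D, W) = 4 (h(D, W) = 6 - 1*2 = 6 - 2 = 4)
q = 102 (q = 26 - 1*(-76) = 26 + 76 = 102)
w(X) = 1/(2*X) - X (w(X) = 1/(X + X) - X = 1/(2*X) - X)
(441 - 4867)/(w(70) + √(-572 + q)) = (441 - 4867)/(((½)/70 - 1*70) + √(-572 + 102)) = -4426/(((½)*(1/70) - 70) + √(-470)) = -4426/((1/140 - 70) + I*√470) = -4426/(-9799/140 + I*√470)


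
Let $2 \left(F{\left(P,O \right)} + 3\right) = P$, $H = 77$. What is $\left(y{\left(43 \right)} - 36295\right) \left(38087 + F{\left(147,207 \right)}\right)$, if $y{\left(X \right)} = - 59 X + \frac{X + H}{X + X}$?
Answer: $- \frac{63712188270}{43} \approx -1.4817 \cdot 10^{9}$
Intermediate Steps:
$F{\left(P,O \right)} = -3 + \frac{P}{2}$
$y{\left(X \right)} = - 59 X + \frac{77 + X}{2 X}$ ($y{\left(X \right)} = - 59 X + \frac{X + 77}{X + X} = - 59 X + \frac{77 + X}{2 X}$)
$\left(y{\left(43 \right)} - 36295\right) \left(38087 + F{\left(147,207 \right)}\right) = \left(\frac{77 - 43 \left(-1 + 118 \cdot 43\right)}{2 \cdot 43} - 36295\right) \left(38087 + \left(-3 + \frac{1}{2} \cdot 147\right)\right) = \left(\frac{1}{2} \cdot \frac{1}{43} \left(77 - 43 \left(-1 + 5074\right)\right) - 36295\right) \left(38087 + \left(-3 + \frac{147}{2}\right)\right) = \left(\frac{1}{2} \cdot \frac{1}{43} \left(77 - 43 \cdot 5073\right) - 36295\right) \left(38087 + \frac{141}{2}\right) = \left(\frac{1}{2} \cdot \frac{1}{43} \left(77 - 218139\right) - 36295\right) \frac{76315}{2} = \left(\frac{1}{2} \cdot \frac{1}{43} \left(-218062\right) - 36295\right) \frac{76315}{2} = \left(- \frac{109031}{43} - 36295\right) \frac{76315}{2} = \left(- \frac{1669716}{43}\right) \frac{76315}{2} = - \frac{63712188270}{43}$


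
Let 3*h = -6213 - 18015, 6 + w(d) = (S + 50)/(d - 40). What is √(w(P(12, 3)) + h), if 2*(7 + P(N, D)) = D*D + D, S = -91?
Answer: I*√8081 ≈ 89.894*I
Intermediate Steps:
P(N, D) = -7 + D/2 + D²/2 (P(N, D) = -7 + (D*D + D)/2 = -7 + (D² + D)/2 = -7 + (D + D²)/2 = -7 + (D/2 + D²/2) = -7 + D/2 + D²/2)
w(d) = -6 - 41/(-40 + d) (w(d) = -6 + (-91 + 50)/(d - 40) = -6 - 41/(-40 + d))
h = -8076 (h = (-6213 - 18015)/3 = (⅓)*(-24228) = -8076)
√(w(P(12, 3)) + h) = √((199 - 6*(-7 + (½)*3 + (½)*3²))/(-40 + (-7 + (½)*3 + (½)*3²)) - 8076) = √((199 - 6*(-7 + 3/2 + (½)*9))/(-40 + (-7 + 3/2 + (½)*9)) - 8076) = √((199 - 6*(-7 + 3/2 + 9/2))/(-40 + (-7 + 3/2 + 9/2)) - 8076) = √((199 - 6*(-1))/(-40 - 1) - 8076) = √((199 + 6)/(-41) - 8076) = √(-1/41*205 - 8076) = √(-5 - 8076) = √(-8081) = I*√8081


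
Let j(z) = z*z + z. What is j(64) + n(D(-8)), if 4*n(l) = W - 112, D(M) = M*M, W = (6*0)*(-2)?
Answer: 4132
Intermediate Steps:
W = 0 (W = 0*(-2) = 0)
D(M) = M**2
n(l) = -28 (n(l) = (0 - 112)/4 = (1/4)*(-112) = -28)
j(z) = z + z**2 (j(z) = z**2 + z = z + z**2)
j(64) + n(D(-8)) = 64*(1 + 64) - 28 = 64*65 - 28 = 4160 - 28 = 4132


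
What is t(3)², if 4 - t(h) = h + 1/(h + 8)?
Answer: 100/121 ≈ 0.82645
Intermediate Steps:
t(h) = 4 - h - 1/(8 + h) (t(h) = 4 - (h + 1/(h + 8)) = 4 - (h + 1/(8 + h)) = 4 + (-h - 1/(8 + h)) = 4 - h - 1/(8 + h))
t(3)² = ((31 - 1*3² - 4*3)/(8 + 3))² = ((31 - 1*9 - 12)/11)² = ((31 - 9 - 12)/11)² = ((1/11)*10)² = (10/11)² = 100/121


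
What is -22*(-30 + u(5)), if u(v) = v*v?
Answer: 110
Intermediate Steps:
u(v) = v²
-22*(-30 + u(5)) = -22*(-30 + 5²) = -22*(-30 + 25) = -22*(-5) = 110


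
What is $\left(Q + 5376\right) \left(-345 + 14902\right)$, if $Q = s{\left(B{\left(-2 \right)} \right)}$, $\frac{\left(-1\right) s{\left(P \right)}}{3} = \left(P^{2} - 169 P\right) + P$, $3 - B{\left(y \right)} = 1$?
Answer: $92757204$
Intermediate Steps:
$B{\left(y \right)} = 2$ ($B{\left(y \right)} = 3 - 1 = 2$)
$s{\left(P \right)} = - 3 P^{2} + 504 P$ ($s{\left(P \right)} = - 3 \left(\left(P^{2} - 169 P\right) + P\right) = - 3 \left(P^{2} - 168 P\right) = - 3 P^{2} + 504 P$)
$Q = 996$ ($Q = 3 \cdot 2 \left(168 - 2\right) = 3 \cdot 2 \cdot 166 = 996$)
$\left(Q + 5376\right) \left(-345 + 14902\right) = \left(996 + 5376\right) \left(-345 + 14902\right) = 6372 \cdot 14557 = 92757204$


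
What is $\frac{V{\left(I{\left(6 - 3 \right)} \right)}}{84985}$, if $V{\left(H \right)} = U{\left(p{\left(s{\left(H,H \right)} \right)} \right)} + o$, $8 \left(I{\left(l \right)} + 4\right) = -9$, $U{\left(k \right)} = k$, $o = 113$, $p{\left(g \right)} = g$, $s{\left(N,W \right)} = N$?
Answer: $\frac{863}{679880} \approx 0.0012693$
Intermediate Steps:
$I{\left(l \right)} = - \frac{41}{8}$ ($I{\left(l \right)} = -4 + \frac{1}{8} \left(-9\right) = -4 - \frac{9}{8} = - \frac{41}{8}$)
$V{\left(H \right)} = 113 + H$ ($V{\left(H \right)} = H + 113 = 113 + H$)
$\frac{V{\left(I{\left(6 - 3 \right)} \right)}}{84985} = \frac{113 - \frac{41}{8}}{84985} = \frac{863}{8} \cdot \frac{1}{84985} = \frac{863}{679880}$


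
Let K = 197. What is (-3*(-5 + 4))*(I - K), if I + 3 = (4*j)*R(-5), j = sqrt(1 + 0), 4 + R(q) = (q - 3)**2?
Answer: 120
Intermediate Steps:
R(q) = -4 + (-3 + q)**2 (R(q) = -4 + (q - 3)**2 = -4 + (-3 + q)**2)
j = 1 (j = sqrt(1) = 1)
I = 237 (I = -3 + (4*1)*(-4 + (-3 - 5)**2) = -3 + 4*(-4 + (-8)**2) = -3 + 4*(-4 + 64) = -3 + 4*60 = -3 + 240 = 237)
(-3*(-5 + 4))*(I - K) = (-3*(-5 + 4))*(237 - 1*197) = (-3*(-1))*(237 - 197) = 3*40 = 120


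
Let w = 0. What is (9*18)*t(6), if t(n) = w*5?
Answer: 0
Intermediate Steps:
t(n) = 0 (t(n) = 0*5 = 0)
(9*18)*t(6) = (9*18)*0 = 162*0 = 0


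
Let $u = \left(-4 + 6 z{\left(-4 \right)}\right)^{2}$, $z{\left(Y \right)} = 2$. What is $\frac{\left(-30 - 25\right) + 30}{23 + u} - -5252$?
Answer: $\frac{456899}{87} \approx 5251.7$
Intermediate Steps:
$u = 64$ ($u = \left(-4 + 6 \cdot 2\right)^{2} = \left(-4 + 12\right)^{2} = 8^{2} = 64$)
$\frac{\left(-30 - 25\right) + 30}{23 + u} - -5252 = \frac{\left(-30 - 25\right) + 30}{23 + 64} - -5252 = \frac{-55 + 30}{87} + 5252 = \left(-25\right) \frac{1}{87} + 5252 = - \frac{25}{87} + 5252 = \frac{456899}{87}$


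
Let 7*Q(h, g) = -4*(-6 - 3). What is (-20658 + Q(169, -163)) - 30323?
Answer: -356831/7 ≈ -50976.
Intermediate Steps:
Q(h, g) = 36/7 (Q(h, g) = (-4*(-6 - 3))/7 = (-4*(-9))/7 = (⅐)*36 = 36/7)
(-20658 + Q(169, -163)) - 30323 = (-20658 + 36/7) - 30323 = -144570/7 - 30323 = -356831/7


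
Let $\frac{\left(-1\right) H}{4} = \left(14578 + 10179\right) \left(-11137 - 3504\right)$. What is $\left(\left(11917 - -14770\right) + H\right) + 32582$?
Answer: $1449928217$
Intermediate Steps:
$H = 1449868948$ ($H = - 4 \left(14578 + 10179\right) \left(-11137 - 3504\right) = - 4 \cdot 24757 \left(-14641\right) = \left(-4\right) \left(-362467237\right) = 1449868948$)
$\left(\left(11917 - -14770\right) + H\right) + 32582 = \left(\left(11917 - -14770\right) + 1449868948\right) + 32582 = \left(\left(11917 + 14770\right) + 1449868948\right) + 32582 = \left(26687 + 1449868948\right) + 32582 = 1449895635 + 32582 = 1449928217$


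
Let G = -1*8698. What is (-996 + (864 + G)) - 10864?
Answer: -19694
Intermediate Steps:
G = -8698
(-996 + (864 + G)) - 10864 = (-996 + (864 - 8698)) - 10864 = (-996 - 7834) - 10864 = -8830 - 10864 = -19694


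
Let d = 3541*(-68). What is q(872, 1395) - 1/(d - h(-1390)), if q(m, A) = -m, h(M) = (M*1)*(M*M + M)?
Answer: -2339965009665/2683446112 ≈ -872.00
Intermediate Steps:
d = -240788
h(M) = M*(M + M²) (h(M) = M*(M² + M) = M*(M + M²))
q(872, 1395) - 1/(d - h(-1390)) = -1*872 - 1/(-240788 - (-1390)²*(1 - 1390)) = -872 - 1/(-240788 - 1932100*(-1389)) = -872 - 1/(-240788 - 1*(-2683686900)) = -872 - 1/(-240788 + 2683686900) = -872 - 1/2683446112 = -2339965009665/2683446112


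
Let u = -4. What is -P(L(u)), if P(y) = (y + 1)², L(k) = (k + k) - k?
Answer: -9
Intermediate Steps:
L(k) = k (L(k) = 2*k - k = k)
P(y) = (1 + y)²
-P(L(u)) = -(1 - 4)² = -1*(-3)² = -1*9 = -9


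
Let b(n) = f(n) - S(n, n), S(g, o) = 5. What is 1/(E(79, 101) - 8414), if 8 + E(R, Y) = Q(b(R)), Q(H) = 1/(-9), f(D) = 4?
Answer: -9/75799 ≈ -0.00011874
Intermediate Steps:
b(n) = -1 (b(n) = 4 - 1*5 = 4 - 5 = -1)
Q(H) = -1/9
E(R, Y) = -73/9 (E(R, Y) = -8 - 1/9 = -73/9)
1/(E(79, 101) - 8414) = 1/(-73/9 - 8414) = 1/(-75799/9) = -9/75799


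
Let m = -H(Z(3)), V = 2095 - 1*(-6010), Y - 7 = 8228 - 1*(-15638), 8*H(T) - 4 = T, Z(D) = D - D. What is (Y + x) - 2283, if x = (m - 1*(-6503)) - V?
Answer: 39975/2 ≈ 19988.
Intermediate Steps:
Z(D) = 0
H(T) = ½ + T/8
Y = 23873 (Y = 7 + (8228 - 1*(-15638)) = 7 + (8228 + 15638) = 7 + 23866 = 23873)
V = 8105 (V = 2095 + 6010 = 8105)
m = -½ (m = -(½ + (⅛)*0) = -(½ + 0) = -1*½ = -½ ≈ -0.50000)
x = -3205/2 (x = (-½ - 1*(-6503)) - 1*8105 = (-½ + 6503) - 8105 = 13005/2 - 8105 = -3205/2 ≈ -1602.5)
(Y + x) - 2283 = (23873 - 3205/2) - 2283 = 44541/2 - 2283 = 39975/2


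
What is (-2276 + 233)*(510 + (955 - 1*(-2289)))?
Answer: -7669422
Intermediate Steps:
(-2276 + 233)*(510 + (955 - 1*(-2289))) = -2043*(510 + (955 + 2289)) = -2043*(510 + 3244) = -2043*3754 = -7669422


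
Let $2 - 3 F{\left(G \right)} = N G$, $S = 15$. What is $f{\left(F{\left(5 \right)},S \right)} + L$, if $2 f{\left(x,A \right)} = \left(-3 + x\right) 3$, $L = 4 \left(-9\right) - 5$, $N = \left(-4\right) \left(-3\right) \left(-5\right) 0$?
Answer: $- \frac{89}{2} \approx -44.5$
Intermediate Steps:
$N = 0$ ($N = 12 \left(-5\right) 0 = \left(-60\right) 0 = 0$)
$L = -41$ ($L = -36 - 5 = -41$)
$F{\left(G \right)} = \frac{2}{3}$ ($F{\left(G \right)} = \frac{2}{3} - \frac{0 G}{3} = \frac{2}{3} - 0 = \frac{2}{3} + 0 = \frac{2}{3}$)
$f{\left(x,A \right)} = - \frac{9}{2} + \frac{3 x}{2}$ ($f{\left(x,A \right)} = \frac{\left(-3 + x\right) 3}{2} = \frac{-9 + 3 x}{2} = - \frac{9}{2} + \frac{3 x}{2}$)
$f{\left(F{\left(5 \right)},S \right)} + L = \left(- \frac{9}{2} + \frac{3}{2} \cdot \frac{2}{3}\right) - 41 = \left(- \frac{9}{2} + 1\right) - 41 = - \frac{7}{2} - 41 = - \frac{89}{2}$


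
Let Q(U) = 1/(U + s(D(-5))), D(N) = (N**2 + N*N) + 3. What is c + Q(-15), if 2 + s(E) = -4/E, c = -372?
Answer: -336713/905 ≈ -372.06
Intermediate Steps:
D(N) = 3 + 2*N**2 (D(N) = (N**2 + N**2) + 3 = 2*N**2 + 3 = 3 + 2*N**2)
s(E) = -2 - 4/E
Q(U) = 1/(-110/53 + U) (Q(U) = 1/(U + (-2 - 4/(3 + 2*(-5)**2))) = 1/(U + (-2 - 4/(3 + 2*25))) = 1/(U + (-2 - 4/(3 + 50))) = 1/(U + (-2 - 4/53)) = 1/(U - 110/53) = 1/(-110/53 + U))
c + Q(-15) = -372 + 53/(-110 + 53*(-15)) = -372 + 53/(-110 - 795) = -372 + 53/(-905) = -372 + 53*(-1/905) = -372 - 53/905 = -336713/905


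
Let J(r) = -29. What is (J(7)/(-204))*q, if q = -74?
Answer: -1073/102 ≈ -10.520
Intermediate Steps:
(J(7)/(-204))*q = -29/(-204)*(-74) = -29*(-1/204)*(-74) = (29/204)*(-74) = -1073/102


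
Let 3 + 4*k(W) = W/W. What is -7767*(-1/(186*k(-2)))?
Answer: -2589/31 ≈ -83.516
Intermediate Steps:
k(W) = -½ (k(W) = -¾ + (W/W)/4 = -¾ + (¼)*1 = -¾ + ¼ = -½)
-7767*(-1/(186*k(-2))) = -7767/((-½*(-186))) = -7767/93 = -7767*1/93 = -2589/31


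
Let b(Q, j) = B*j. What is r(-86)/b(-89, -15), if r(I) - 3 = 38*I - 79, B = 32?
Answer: 209/30 ≈ 6.9667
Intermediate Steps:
b(Q, j) = 32*j
r(I) = -76 + 38*I (r(I) = 3 + (38*I - 79) = 3 + (-79 + 38*I) = -76 + 38*I)
r(-86)/b(-89, -15) = (-76 + 38*(-86))/((32*(-15))) = (-76 - 3268)/(-480) = -3344*(-1/480) = 209/30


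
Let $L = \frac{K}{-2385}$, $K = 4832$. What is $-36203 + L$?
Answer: $- \frac{86348987}{2385} \approx -36205.0$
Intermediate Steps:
$L = - \frac{4832}{2385}$ ($L = \frac{4832}{-2385} = 4832 \left(- \frac{1}{2385}\right) = - \frac{4832}{2385} \approx -2.026$)
$-36203 + L = -36203 - \frac{4832}{2385} = - \frac{86348987}{2385}$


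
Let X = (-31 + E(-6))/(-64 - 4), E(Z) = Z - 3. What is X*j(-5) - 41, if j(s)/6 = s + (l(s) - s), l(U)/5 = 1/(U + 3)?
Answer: -847/17 ≈ -49.824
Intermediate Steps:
E(Z) = -3 + Z
X = 10/17 (X = (-31 + (-3 - 6))/(-64 - 4) = (-31 - 9)/(-68) = -40*(-1/68) = 10/17 ≈ 0.58823)
l(U) = 5/(3 + U) (l(U) = 5/(U + 3) = 5/(3 + U))
j(s) = 30/(3 + s) (j(s) = 6*(s + (5/(3 + s) - s)) = 6*(s + (-s + 5/(3 + s))) = 6*(5/(3 + s)) = 30/(3 + s))
X*j(-5) - 41 = 10*(30/(3 - 5))/17 - 41 = 10*(30/(-2))/17 - 41 = 10*(30*(-½))/17 - 41 = (10/17)*(-15) - 41 = -150/17 - 41 = -847/17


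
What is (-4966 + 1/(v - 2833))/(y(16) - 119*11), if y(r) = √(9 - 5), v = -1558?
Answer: 21805707/5739037 ≈ 3.7995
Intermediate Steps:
y(r) = 2 (y(r) = √4 = 2)
(-4966 + 1/(v - 2833))/(y(16) - 119*11) = (-4966 + 1/(-1558 - 2833))/(2 - 119*11) = (-4966 + 1/(-4391))/(2 - 1309) = (-4966 - 1/4391)/(-1307) = -21805707/4391*(-1/1307) = 21805707/5739037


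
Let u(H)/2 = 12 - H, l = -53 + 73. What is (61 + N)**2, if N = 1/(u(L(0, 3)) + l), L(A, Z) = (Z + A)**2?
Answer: 2518569/676 ≈ 3725.7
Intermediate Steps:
L(A, Z) = (A + Z)**2
l = 20
u(H) = 24 - 2*H (u(H) = 2*(12 - H) = 24 - 2*H)
N = 1/26 (N = 1/((24 - 2*(0 + 3)**2) + 20) = 1/((24 - 2*3**2) + 20) = 1/((24 - 2*9) + 20) = 1/((24 - 18) + 20) = 1/(6 + 20) = 1/26 ≈ 0.038462)
(61 + N)**2 = (61 + 1/26)**2 = (1587/26)**2 = 2518569/676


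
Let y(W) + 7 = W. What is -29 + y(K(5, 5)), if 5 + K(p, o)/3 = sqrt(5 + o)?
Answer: -51 + 3*sqrt(10) ≈ -41.513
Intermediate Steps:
K(p, o) = -15 + 3*sqrt(5 + o)
y(W) = -7 + W
-29 + y(K(5, 5)) = -29 + (-7 + (-15 + 3*sqrt(5 + 5))) = -29 + (-7 + (-15 + 3*sqrt(10))) = -29 + (-22 + 3*sqrt(10)) = -51 + 3*sqrt(10)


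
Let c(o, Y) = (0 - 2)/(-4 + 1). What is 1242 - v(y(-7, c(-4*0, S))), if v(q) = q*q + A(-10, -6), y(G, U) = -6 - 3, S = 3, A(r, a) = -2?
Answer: 1163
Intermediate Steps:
c(o, Y) = 2/3 (c(o, Y) = -2/(-3) = -2*(-1/3) = 2/3)
y(G, U) = -9
v(q) = -2 + q**2 (v(q) = q*q - 2 = q**2 - 2 = -2 + q**2)
1242 - v(y(-7, c(-4*0, S))) = 1242 - (-2 + (-9)**2) = 1242 - (-2 + 81) = 1242 - 1*79 = 1242 - 79 = 1163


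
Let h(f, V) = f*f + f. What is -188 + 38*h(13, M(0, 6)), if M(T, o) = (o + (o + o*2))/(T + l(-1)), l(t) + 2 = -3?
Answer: 6728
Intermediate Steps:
l(t) = -5 (l(t) = -2 - 3 = -5)
M(T, o) = 4*o/(-5 + T) (M(T, o) = (o + (o + o*2))/(T - 5) = (o + (o + 2*o))/(-5 + T) = (o + 3*o)/(-5 + T) = (4*o)/(-5 + T) = 4*o/(-5 + T))
h(f, V) = f + f² (h(f, V) = f² + f = f + f²)
-188 + 38*h(13, M(0, 6)) = -188 + 38*(13*(1 + 13)) = -188 + 38*(13*14) = -188 + 38*182 = -188 + 6916 = 6728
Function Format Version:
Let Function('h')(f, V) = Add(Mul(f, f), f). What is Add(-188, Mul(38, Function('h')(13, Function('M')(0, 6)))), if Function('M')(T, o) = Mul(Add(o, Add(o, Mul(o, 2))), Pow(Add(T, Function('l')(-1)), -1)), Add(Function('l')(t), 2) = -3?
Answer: 6728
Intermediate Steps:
Function('l')(t) = -5 (Function('l')(t) = Add(-2, -3) = -5)
Function('M')(T, o) = Mul(4, o, Pow(Add(-5, T), -1)) (Function('M')(T, o) = Mul(Add(o, Add(o, Mul(o, 2))), Pow(Add(T, -5), -1)) = Mul(Add(o, Add(o, Mul(2, o))), Pow(Add(-5, T), -1)) = Mul(Add(o, Mul(3, o)), Pow(Add(-5, T), -1)) = Mul(Mul(4, o), Pow(Add(-5, T), -1)) = Mul(4, o, Pow(Add(-5, T), -1)))
Function('h')(f, V) = Add(f, Pow(f, 2)) (Function('h')(f, V) = Add(Pow(f, 2), f) = Add(f, Pow(f, 2)))
Add(-188, Mul(38, Function('h')(13, Function('M')(0, 6)))) = Add(-188, Mul(38, Mul(13, Add(1, 13)))) = Add(-188, Mul(38, Mul(13, 14))) = Add(-188, Mul(38, 182)) = Add(-188, 6916) = 6728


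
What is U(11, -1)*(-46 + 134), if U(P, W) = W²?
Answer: 88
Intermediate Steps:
U(11, -1)*(-46 + 134) = (-1)²*(-46 + 134) = 1*88 = 88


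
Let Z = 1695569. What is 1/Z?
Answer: 1/1695569 ≈ 5.8977e-7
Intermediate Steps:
1/Z = 1/1695569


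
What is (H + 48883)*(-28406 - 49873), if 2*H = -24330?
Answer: -2874248322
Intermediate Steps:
H = -12165 (H = (½)*(-24330) = -12165)
(H + 48883)*(-28406 - 49873) = (-12165 + 48883)*(-28406 - 49873) = 36718*(-78279) = -2874248322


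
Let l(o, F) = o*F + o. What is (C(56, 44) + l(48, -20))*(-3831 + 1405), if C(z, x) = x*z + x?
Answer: -3871896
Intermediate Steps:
C(z, x) = x + x*z
l(o, F) = o + F*o (l(o, F) = F*o + o = o + F*o)
(C(56, 44) + l(48, -20))*(-3831 + 1405) = (44*(1 + 56) + 48*(1 - 20))*(-3831 + 1405) = (44*57 + 48*(-19))*(-2426) = (2508 - 912)*(-2426) = 1596*(-2426) = -3871896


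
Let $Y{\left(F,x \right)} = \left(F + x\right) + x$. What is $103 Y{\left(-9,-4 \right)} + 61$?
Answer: $-1690$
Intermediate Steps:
$Y{\left(F,x \right)} = F + 2 x$
$103 Y{\left(-9,-4 \right)} + 61 = 103 \left(-9 + 2 \left(-4\right)\right) + 61 = 103 \left(-9 - 8\right) + 61 = 103 \left(-17\right) + 61 = -1751 + 61 = -1690$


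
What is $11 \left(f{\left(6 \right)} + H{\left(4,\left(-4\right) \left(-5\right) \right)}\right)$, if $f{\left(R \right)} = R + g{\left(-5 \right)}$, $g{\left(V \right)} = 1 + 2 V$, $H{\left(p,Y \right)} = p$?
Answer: $11$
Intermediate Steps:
$f{\left(R \right)} = -9 + R$ ($f{\left(R \right)} = R + \left(1 + 2 \left(-5\right)\right) = R + \left(1 - 10\right) = R - 9 = -9 + R$)
$11 \left(f{\left(6 \right)} + H{\left(4,\left(-4\right) \left(-5\right) \right)}\right) = 11 \left(\left(-9 + 6\right) + 4\right) = 11 \left(-3 + 4\right) = 11 \cdot 1 = 11$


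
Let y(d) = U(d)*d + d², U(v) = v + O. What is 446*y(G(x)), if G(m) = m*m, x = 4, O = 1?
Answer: 235488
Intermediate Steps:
U(v) = 1 + v (U(v) = v + 1 = 1 + v)
G(m) = m²
y(d) = d² + d*(1 + d) (y(d) = (1 + d)*d + d² = d*(1 + d) + d² = d² + d*(1 + d))
446*y(G(x)) = 446*(4²*(1 + 2*4²)) = 446*(16*(1 + 2*16)) = 446*(16*(1 + 32)) = 446*(16*33) = 446*528 = 235488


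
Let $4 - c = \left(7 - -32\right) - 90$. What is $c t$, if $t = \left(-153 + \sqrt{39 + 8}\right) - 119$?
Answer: $-14960 + 55 \sqrt{47} \approx -14583.0$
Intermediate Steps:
$c = 55$ ($c = 4 - \left(\left(7 - -32\right) - 90\right) = 4 - \left(\left(7 + 32\right) - 90\right) = 4 - \left(39 - 90\right) = 4 - -51 = 4 + 51 = 55$)
$t = -272 + \sqrt{47}$ ($t = \left(-153 + \sqrt{47}\right) - 119 = -272 + \sqrt{47} \approx -265.14$)
$c t = 55 \left(-272 + \sqrt{47}\right) = -14960 + 55 \sqrt{47}$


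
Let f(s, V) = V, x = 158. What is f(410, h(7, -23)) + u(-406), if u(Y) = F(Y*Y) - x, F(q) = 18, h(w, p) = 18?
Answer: -122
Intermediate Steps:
u(Y) = -140 (u(Y) = 18 - 1*158 = 18 - 158 = -140)
f(410, h(7, -23)) + u(-406) = 18 - 140 = -122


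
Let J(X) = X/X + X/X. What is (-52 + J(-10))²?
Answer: 2500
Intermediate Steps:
J(X) = 2 (J(X) = 1 + 1 = 2)
(-52 + J(-10))² = (-52 + 2)² = (-50)² = 2500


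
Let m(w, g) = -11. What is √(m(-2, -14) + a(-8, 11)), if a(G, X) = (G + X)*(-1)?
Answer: I*√14 ≈ 3.7417*I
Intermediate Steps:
a(G, X) = -G - X
√(m(-2, -14) + a(-8, 11)) = √(-11 + (-1*(-8) - 1*11)) = √(-11 + (8 - 11)) = √(-11 - 3) = √(-14) = I*√14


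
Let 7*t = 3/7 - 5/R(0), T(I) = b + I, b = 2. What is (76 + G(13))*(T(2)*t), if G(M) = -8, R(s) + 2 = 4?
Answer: -3944/49 ≈ -80.490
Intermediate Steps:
R(s) = 2 (R(s) = -2 + 4 = 2)
T(I) = 2 + I
t = -29/98 (t = (3/7 - 5/2)/7 = (1/7)*(-29/14) = -29/98 ≈ -0.29592)
(76 + G(13))*(T(2)*t) = (76 - 8)*((2 + 2)*(-29/98)) = 68*(4*(-29/98)) = 68*(-58/49) = -3944/49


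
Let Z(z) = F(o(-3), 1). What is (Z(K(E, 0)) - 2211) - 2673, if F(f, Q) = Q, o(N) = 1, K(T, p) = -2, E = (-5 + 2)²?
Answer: -4883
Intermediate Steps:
E = 9 (E = (-3)² = 9)
Z(z) = 1
(Z(K(E, 0)) - 2211) - 2673 = (1 - 2211) - 2673 = -2210 - 2673 = -4883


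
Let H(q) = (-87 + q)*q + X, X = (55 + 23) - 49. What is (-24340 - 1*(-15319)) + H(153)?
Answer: 1106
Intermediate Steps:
X = 29 (X = 78 - 49 = 29)
H(q) = 29 + q*(-87 + q) (H(q) = (-87 + q)*q + 29 = q*(-87 + q) + 29 = 29 + q*(-87 + q))
(-24340 - 1*(-15319)) + H(153) = (-24340 - 1*(-15319)) + (29 + 153**2 - 87*153) = (-24340 + 15319) + (29 + 23409 - 13311) = -9021 + 10127 = 1106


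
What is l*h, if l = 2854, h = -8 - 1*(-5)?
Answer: -8562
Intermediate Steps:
h = -3 (h = -8 + 5 = -3)
l*h = 2854*(-3) = -8562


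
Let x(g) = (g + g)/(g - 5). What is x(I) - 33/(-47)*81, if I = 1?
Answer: 5299/94 ≈ 56.372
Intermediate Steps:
x(g) = 2*g/(-5 + g) (x(g) = (2*g)/(-5 + g) = 2*g/(-5 + g))
x(I) - 33/(-47)*81 = 2*1/(-5 + 1) - 33/(-47)*81 = 2*1/(-4) - 33*(-1/47)*81 = 2*1*(-¼) + (33/47)*81 = -½ + 2673/47 = 5299/94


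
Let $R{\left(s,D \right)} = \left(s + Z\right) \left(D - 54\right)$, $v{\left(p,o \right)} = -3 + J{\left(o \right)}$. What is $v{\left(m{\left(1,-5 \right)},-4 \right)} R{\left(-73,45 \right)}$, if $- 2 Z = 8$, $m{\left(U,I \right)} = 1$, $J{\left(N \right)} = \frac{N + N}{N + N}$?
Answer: $-1386$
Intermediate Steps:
$J{\left(N \right)} = 1$ ($J{\left(N \right)} = \frac{2 N}{2 N} = 2 N \frac{1}{2 N} = 1$)
$Z = -4$ ($Z = \left(- \frac{1}{2}\right) 8 = -4$)
$v{\left(p,o \right)} = -2$ ($v{\left(p,o \right)} = -3 + 1 = -2$)
$R{\left(s,D \right)} = \left(-54 + D\right) \left(-4 + s\right)$ ($R{\left(s,D \right)} = \left(s - 4\right) \left(D - 54\right) = \left(-4 + s\right) \left(-54 + D\right) = \left(-54 + D\right) \left(-4 + s\right)$)
$v{\left(m{\left(1,-5 \right)},-4 \right)} R{\left(-73,45 \right)} = - 2 \left(216 - -3942 - 180 + 45 \left(-73\right)\right) = - 2 \left(216 + 3942 - 180 - 3285\right) = \left(-2\right) 693 = -1386$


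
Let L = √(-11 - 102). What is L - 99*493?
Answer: -48807 + I*√113 ≈ -48807.0 + 10.63*I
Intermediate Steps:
L = I*√113 (L = √(-113) = I*√113 ≈ 10.63*I)
L - 99*493 = I*√113 - 99*493 = I*√113 - 48807 = -48807 + I*√113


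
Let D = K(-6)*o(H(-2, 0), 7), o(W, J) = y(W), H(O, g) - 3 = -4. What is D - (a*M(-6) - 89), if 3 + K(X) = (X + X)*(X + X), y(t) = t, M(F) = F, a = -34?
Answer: -256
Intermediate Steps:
H(O, g) = -1 (H(O, g) = 3 - 4 = -1)
K(X) = -3 + 4*X**2 (K(X) = -3 + (X + X)*(X + X) = -3 + (2*X)*(2*X) = -3 + 4*X**2)
o(W, J) = W
D = -141 (D = (-3 + 4*(-6)**2)*(-1) = (-3 + 4*36)*(-1) = (-3 + 144)*(-1) = 141*(-1) = -141)
D - (a*M(-6) - 89) = -141 - (-34*(-6) - 89) = -141 - (204 - 89) = -141 - 1*115 = -141 - 115 = -256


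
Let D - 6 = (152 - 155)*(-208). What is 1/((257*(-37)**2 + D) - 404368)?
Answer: -1/51905 ≈ -1.9266e-5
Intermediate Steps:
D = 630 (D = 6 + (152 - 155)*(-208) = 6 - 3*(-208) = 6 + 624 = 630)
1/((257*(-37)**2 + D) - 404368) = 1/((257*(-37)**2 + 630) - 404368) = 1/((257*1369 + 630) - 404368) = 1/((351833 + 630) - 404368) = 1/(352463 - 404368) = 1/(-51905) = -1/51905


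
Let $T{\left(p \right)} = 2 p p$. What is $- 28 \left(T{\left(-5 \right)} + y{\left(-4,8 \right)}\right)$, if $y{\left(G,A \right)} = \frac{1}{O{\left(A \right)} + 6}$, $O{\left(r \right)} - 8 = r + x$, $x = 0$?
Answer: $- \frac{15414}{11} \approx -1401.3$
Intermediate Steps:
$T{\left(p \right)} = 2 p^{2}$
$O{\left(r \right)} = 8 + r$ ($O{\left(r \right)} = 8 + \left(r + 0\right) = 8 + r$)
$y{\left(G,A \right)} = \frac{1}{14 + A}$ ($y{\left(G,A \right)} = \frac{1}{\left(8 + A\right) + 6} = \frac{1}{14 + A}$)
$- 28 \left(T{\left(-5 \right)} + y{\left(-4,8 \right)}\right) = - 28 \left(2 \left(-5\right)^{2} + \frac{1}{14 + 8}\right) = - 28 \left(2 \cdot 25 + \frac{1}{22}\right) = - 28 \left(50 + \frac{1}{22}\right) = \left(-28\right) \frac{1101}{22} = - \frac{15414}{11}$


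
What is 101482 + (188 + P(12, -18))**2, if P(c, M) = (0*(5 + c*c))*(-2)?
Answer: 136826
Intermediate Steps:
P(c, M) = 0 (P(c, M) = (0*(5 + c**2))*(-2) = 0*(-2) = 0)
101482 + (188 + P(12, -18))**2 = 101482 + (188 + 0)**2 = 101482 + 188**2 = 101482 + 35344 = 136826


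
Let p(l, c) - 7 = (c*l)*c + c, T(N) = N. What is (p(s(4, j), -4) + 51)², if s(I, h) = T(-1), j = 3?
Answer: 1444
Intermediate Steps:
s(I, h) = -1
p(l, c) = 7 + c + l*c² (p(l, c) = 7 + ((c*l)*c + c) = 7 + (l*c² + c) = 7 + (c + l*c²) = 7 + c + l*c²)
(p(s(4, j), -4) + 51)² = ((7 - 4 - 1*(-4)²) + 51)² = ((7 - 4 - 1*16) + 51)² = ((7 - 4 - 16) + 51)² = (-13 + 51)² = 38² = 1444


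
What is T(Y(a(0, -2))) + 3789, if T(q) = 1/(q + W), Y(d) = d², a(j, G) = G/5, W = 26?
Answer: 2478031/654 ≈ 3789.0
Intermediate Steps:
a(j, G) = G/5 (a(j, G) = G*(⅕) = G/5)
T(q) = 1/(26 + q) (T(q) = 1/(q + 26) = 1/(26 + q))
T(Y(a(0, -2))) + 3789 = 1/(26 + ((⅕)*(-2))²) + 3789 = 1/(26 + (-⅖)²) + 3789 = 1/(26 + 4/25) + 3789 = 1/(654/25) + 3789 = 25/654 + 3789 = 2478031/654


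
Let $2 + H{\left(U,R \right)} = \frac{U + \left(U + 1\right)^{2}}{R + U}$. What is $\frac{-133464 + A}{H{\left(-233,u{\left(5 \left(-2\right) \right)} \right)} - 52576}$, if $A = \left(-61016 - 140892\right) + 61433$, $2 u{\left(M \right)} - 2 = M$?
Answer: $\frac{64923543}{12514577} \approx 5.1878$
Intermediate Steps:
$u{\left(M \right)} = 1 + \frac{M}{2}$
$A = -140475$ ($A = -201908 + 61433 = -140475$)
$H{\left(U,R \right)} = -2 + \frac{U + \left(1 + U\right)^{2}}{R + U}$ ($H{\left(U,R \right)} = -2 + \frac{U + \left(U + 1\right)^{2}}{R + U} = -2 + \frac{U + \left(1 + U\right)^{2}}{R + U}$)
$\frac{-133464 + A}{H{\left(-233,u{\left(5 \left(-2\right) \right)} \right)} - 52576} = \frac{-133464 - 140475}{\frac{\left(1 - 233\right)^{2} - -233 - 2 \left(1 + \frac{5 \left(-2\right)}{2}\right)}{\left(1 + \frac{5 \left(-2\right)}{2}\right) - 233} - 52576} = - \frac{273939}{\frac{\left(-232\right)^{2} + 233 - 2 \left(1 + \frac{1}{2} \left(-10\right)\right)}{\left(1 + \frac{1}{2} \left(-10\right)\right) - 233} - 52576} = - \frac{273939}{\frac{53824 + 233 - 2 \left(1 - 5\right)}{\left(1 - 5\right) - 233} - 52576} = - \frac{273939}{\frac{53824 + 233 - -8}{-4 - 233} - 52576} = - \frac{273939}{\frac{53824 + 233 + 8}{-237} - 52576} = - \frac{273939}{\left(- \frac{1}{237}\right) 54065 - 52576} = - \frac{273939}{- \frac{54065}{237} - 52576} = - \frac{273939}{- \frac{12514577}{237}} = \left(-273939\right) \left(- \frac{237}{12514577}\right) = \frac{64923543}{12514577}$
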